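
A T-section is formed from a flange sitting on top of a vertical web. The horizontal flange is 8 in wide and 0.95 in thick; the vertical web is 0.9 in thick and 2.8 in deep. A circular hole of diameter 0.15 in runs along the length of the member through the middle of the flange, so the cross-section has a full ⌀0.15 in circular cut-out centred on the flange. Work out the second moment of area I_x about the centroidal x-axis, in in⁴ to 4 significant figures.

I_x ≈ 8.867 in⁴

Break the section into simple shapes (no overlaps), measuring from the bottom-left corner of the bounding box.
Flange: 8 × 0.95, A = 7.6 in², y = 3.275 in, Ī = 0.571583 in⁴.
Web: 0.9 × 2.8, A = 2.52 in², y = 1.4 in, Ī = 1.6464 in⁴.
Hole (subtracted): ⌀0.15, A = 0.0176715 in², y = 3.275 in, Ī = 0.0000248505 in⁴.
Centroid: ȳ = ΣA·y / ΣA = 2.80729 in.
Transfer each piece to the centroidal x-axis using Ī + A·d² with d = y − 2.80729:
  flange: d = 0.467714 in → contributes +2.23413 in⁴
  web: d = -1.40729 in → contributes +6.63714 in⁴
  hole: d = 0.467714 in → contributes −0.00389059 in⁴
Total I = 8.86739 in⁴.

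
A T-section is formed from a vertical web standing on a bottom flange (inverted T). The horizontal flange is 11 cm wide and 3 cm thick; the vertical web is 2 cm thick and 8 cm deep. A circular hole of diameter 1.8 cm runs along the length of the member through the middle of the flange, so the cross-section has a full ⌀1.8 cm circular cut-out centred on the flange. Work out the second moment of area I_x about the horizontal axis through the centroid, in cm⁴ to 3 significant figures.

I_x ≈ 427 cm⁴

Break the section into simple shapes (no overlaps), measuring from the bottom-left corner of the bounding box.
Flange: 11 × 3, A = 33 cm², y = 1.5 cm, Ī = 24.75 cm⁴.
Web: 2 × 8, A = 16 cm², y = 7 cm, Ī = 85.333 cm⁴.
Hole (subtracted): ⌀1.8, A = 2.5447 cm², y = 1.5 cm, Ī = 0.5153 cm⁴.
Centroid: ȳ = ΣA·y / ΣA = 3.3943 cm.
Transfer each piece to the horizontal axis through the centroid using Ī + A·d² with d = y − 3.3943:
  flange: d = -1.8943 cm → contributes +143.17 cm⁴
  web: d = 3.6057 cm → contributes +293.35 cm⁴
  hole: d = -1.8943 cm → contributes −9.6465 cm⁴
Total I = 426.87 cm⁴.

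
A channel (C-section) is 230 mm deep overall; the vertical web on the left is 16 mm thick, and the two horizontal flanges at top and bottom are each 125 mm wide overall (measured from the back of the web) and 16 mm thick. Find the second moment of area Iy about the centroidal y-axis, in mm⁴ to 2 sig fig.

Break the section into simple shapes (no overlaps), measuring from the bottom-left corner of the bounding box.
Web: 16 × 230, A = 3 680 mm², x = 8 mm, Ī = 78 507 mm⁴.
Top flange (beyond web): 109 × 16, A = 1 744 mm², x = 70.5 mm, Ī = 1 726 705 mm⁴.
Bottom flange (beyond web): 109 × 16, A = 1 744 mm², x = 70.5 mm, Ī = 1 726 705 mm⁴.
Centroid: x̄ = ΣA·x / ΣA = 38.41 mm.
Transfer each piece to the centroidal y-axis using Ī + A·d² with d = x − 38.41:
  web: d = -30.41 mm → contributes +3 482 313 mm⁴
  top flange (beyond web): d = 32.09 mm → contributes +3 522 291 mm⁴
  bottom flange (beyond web): d = 32.09 mm → contributes +3 522 291 mm⁴
Total I = 10 526 895 mm⁴.

Iy ≈ 1.1 × 10⁷ mm⁴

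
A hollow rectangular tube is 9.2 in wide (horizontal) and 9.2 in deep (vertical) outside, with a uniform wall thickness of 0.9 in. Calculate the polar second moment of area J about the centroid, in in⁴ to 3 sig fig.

J ≈ 694 in⁴

Treat the section as a set of non-overlapping primitives; coordinates are from the bounding-box lower-left.
Outer rectangle: 9.2 × 9.2, A = 84.64 in², y = 4.6 in, Ī = 596.99 in⁴.
Inner void (subtracted): 7.4 × 7.4, A = 54.76 in², y = 4.6 in, Ī = 249.89 in⁴.
By symmetry the centroid is at mid-height, ȳ = 4.6 in.
All pieces are centred on the centroidal x-axis, so I = ΣĪ (holes subtracted) = 347.11 in⁴.
Repeating about the centroidal y-axis gives I_y = 347.11 in⁴.
Polar second moment: J = I_x + I_y = 694.21 in⁴.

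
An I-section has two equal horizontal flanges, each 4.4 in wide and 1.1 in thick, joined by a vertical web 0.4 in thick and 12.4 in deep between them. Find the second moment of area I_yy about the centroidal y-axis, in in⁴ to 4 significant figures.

Split into non-overlapping primitives; take the origin at the lower-left of the bounding box.
Bottom flange: 4.4 × 1.1, A = 4.84 in², x = 2.2 in, Ī = 7.80853 in⁴.
Web: 0.4 × 12.4, A = 4.96 in², x = 2.2 in, Ī = 0.0661333 in⁴.
Top flange: 4.4 × 1.1, A = 4.84 in², x = 2.2 in, Ī = 7.80853 in⁴.
By symmetry the centroid is at mid-width, x̄ = 2.2 in.
All pieces are centred on the centroidal y-axis, so I = ΣĪ = 15.6832 in⁴.

I_yy ≈ 15.68 in⁴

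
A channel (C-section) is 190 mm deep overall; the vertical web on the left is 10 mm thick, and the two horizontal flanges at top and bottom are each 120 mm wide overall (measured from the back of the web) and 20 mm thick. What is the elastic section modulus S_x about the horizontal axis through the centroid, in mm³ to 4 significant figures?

S_x ≈ 3.963 × 10⁵ mm³

Decompose the section into non-overlapping parts with the origin at the bottom-left of its bounding rectangle.
Web: 10 × 190, A = 1 900 mm², y = 95 mm, Ī = 5 715 833 mm⁴.
Top flange (beyond web): 110 × 20, A = 2 200 mm², y = 180 mm, Ī = 73333.3 mm⁴.
Bottom flange (beyond web): 110 × 20, A = 2 200 mm², y = 10 mm, Ī = 73333.3 mm⁴.
By symmetry the centroid is at mid-height, ȳ = 95 mm.
Transfer each piece to the horizontal axis through the centroid using Ī + A·d² with d = y − 95:
  web: d = 0 mm → contributes +5 715 833 mm⁴
  top flange (beyond web): d = 85 mm → contributes +15 968 333 mm⁴
  bottom flange (beyond web): d = -85 mm → contributes +15 968 333 mm⁴
Total I = 37 652 500 mm⁴.
Extreme fibre distance c = 95 mm; S = I/c = 396 342 mm³.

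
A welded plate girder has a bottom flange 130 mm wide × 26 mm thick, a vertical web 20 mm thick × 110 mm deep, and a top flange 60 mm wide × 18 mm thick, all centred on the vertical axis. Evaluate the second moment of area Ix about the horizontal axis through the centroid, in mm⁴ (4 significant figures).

Split into non-overlapping primitives; take the origin at the lower-left of the bounding box.
Bottom plate: 130 × 26, A = 3 380 mm², y = 13 mm, Ī = 190 407 mm⁴.
Web plate: 20 × 110, A = 2 200 mm², y = 81 mm, Ī = 2 218 333 mm⁴.
Top plate: 60 × 18, A = 1 080 mm², y = 145 mm, Ī = 29 160 mm⁴.
Centroid: ȳ = ΣA·y / ΣA = 56.8679 mm.
Transfer each piece to the horizontal axis through the centroid using Ī + A·d² with d = y − 56.8679:
  bottom plate: d = -43.8679 mm → contributes +6 694 844 mm⁴
  web plate: d = 24.1321 mm → contributes +3 499 525 mm⁴
  top plate: d = 88.1321 mm → contributes +8 417 815 mm⁴
Total I = 18 612 184 mm⁴.

Ix ≈ 1.861 × 10⁷ mm⁴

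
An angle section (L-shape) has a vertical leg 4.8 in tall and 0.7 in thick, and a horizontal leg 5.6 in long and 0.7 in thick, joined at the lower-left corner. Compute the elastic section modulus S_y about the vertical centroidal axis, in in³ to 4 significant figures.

Treat the section as a set of non-overlapping primitives; coordinates are from the bounding-box lower-left.
Vertical leg: 0.7 × 4.8, A = 3.36 in², x = 0.35 in, Ī = 0.1372 in⁴.
Horizontal leg (remainder): 4.9 × 0.7, A = 3.43 in², x = 3.15 in, Ī = 6.86286 in⁴.
Centroid: x̄ = ΣA·x / ΣA = 1.76443 in.
Transfer each piece to the vertical centroidal axis using Ī + A·d² with d = x − 1.76443:
  vertical leg: d = -1.41443 in → contributes +6.85929 in⁴
  horizontal leg (remainder): d = 1.38557 in → contributes +13.4478 in⁴
Total I = 20.307 in⁴.
Extreme fibre distance c = 3.83557 in; S = I/c = 5.2944 in³.

S_y ≈ 5.294 in³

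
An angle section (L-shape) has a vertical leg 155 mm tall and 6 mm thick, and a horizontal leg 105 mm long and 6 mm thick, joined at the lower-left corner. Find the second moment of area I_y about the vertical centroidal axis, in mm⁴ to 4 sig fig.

I_y ≈ 1.487 × 10⁶ mm⁴

Break the section into simple shapes (no overlaps), measuring from the bottom-left corner of the bounding box.
Vertical leg: 6 × 155, A = 930 mm², x = 3 mm, Ī = 2 790 mm⁴.
Horizontal leg (remainder): 99 × 6, A = 594 mm², x = 55.5 mm, Ī = 485 150 mm⁴.
Centroid: x̄ = ΣA·x / ΣA = 23.4626 mm.
Transfer each piece to the vertical centroidal axis using Ī + A·d² with d = x − 23.4626:
  vertical leg: d = -20.4626 mm → contributes +392 198 mm⁴
  horizontal leg (remainder): d = 32.0374 mm → contributes +1 094 828 mm⁴
Total I = 1 487 026 mm⁴.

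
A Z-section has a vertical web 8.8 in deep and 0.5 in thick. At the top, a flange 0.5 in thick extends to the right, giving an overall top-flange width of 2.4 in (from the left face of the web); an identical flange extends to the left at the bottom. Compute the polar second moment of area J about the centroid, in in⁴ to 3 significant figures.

J ≈ 64.6 in⁴

Break the section into simple shapes (no overlaps), measuring from the bottom-left corner of the bounding box.
Web: 0.5 × 8.8, A = 4.4 in², y = 4.4 in, Ī = 28.395 in⁴.
Top flange (beyond web): 1.9 × 0.5, A = 0.95 in², y = 8.55 in, Ī = 0.019792 in⁴.
Bottom flange (beyond web): 1.9 × 0.5, A = 0.95 in², y = 0.25 in, Ī = 0.019792 in⁴.
Centroid: ȳ = ΣA·y / ΣA = 4.4 in.
Transfer each piece to the centroidal x-axis using Ī + A·d² with d = y − 4.4:
  web: d = 0 in → contributes +28.395 in⁴
  top flange (beyond web): d = 4.15 in → contributes +16.381 in⁴
  bottom flange (beyond web): d = -4.15 in → contributes +16.381 in⁴
Total I = 61.157 in⁴.
For the y-axis: x̄ = 2.15 in.
Repeating about the centroidal y-axis gives I_y = 3.3993 in⁴.
Polar second moment: J = I_x + I_y = 64.556 in⁴.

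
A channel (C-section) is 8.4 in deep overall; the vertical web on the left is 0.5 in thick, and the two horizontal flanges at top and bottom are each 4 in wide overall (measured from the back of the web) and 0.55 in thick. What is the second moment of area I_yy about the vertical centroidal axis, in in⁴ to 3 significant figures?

Treat the section as a set of non-overlapping primitives; coordinates are from the bounding-box lower-left.
Web: 0.5 × 8.4, A = 4.2 in², x = 0.25 in, Ī = 0.0875 in⁴.
Top flange (beyond web): 3.5 × 0.55, A = 1.925 in², x = 2.25 in, Ī = 1.9651 in⁴.
Bottom flange (beyond web): 3.5 × 0.55, A = 1.925 in², x = 2.25 in, Ī = 1.9651 in⁴.
Centroid: x̄ = ΣA·x / ΣA = 1.2065 in.
Transfer each piece to the vertical centroidal axis using Ī + A·d² with d = x − 1.2065:
  web: d = -0.95652 in → contributes +3.9302 in⁴
  top flange (beyond web): d = 1.0435 in → contributes +4.0611 in⁴
  bottom flange (beyond web): d = 1.0435 in → contributes +4.0611 in⁴
Total I = 12.052 in⁴.

I_yy ≈ 12.1 in⁴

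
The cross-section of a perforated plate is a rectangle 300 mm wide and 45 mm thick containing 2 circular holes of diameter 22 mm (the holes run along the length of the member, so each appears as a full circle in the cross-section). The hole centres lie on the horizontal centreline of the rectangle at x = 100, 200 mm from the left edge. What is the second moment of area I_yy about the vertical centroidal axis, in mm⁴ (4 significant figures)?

Treat the section as a set of non-overlapping primitives; coordinates are from the bounding-box lower-left.
Plate: 300 × 45, A = 13 500 mm², x = 150 mm, Ī = 101 250 000 mm⁴.
Hole 1 (subtracted): ⌀22, A = 380.133 mm², x = 100 mm, Ī = 11 499 mm⁴.
Hole 2 (subtracted): ⌀22, A = 380.133 mm², x = 200 mm, Ī = 11 499 mm⁴.
By symmetry the centroid is at mid-width, x̄ = 150 mm.
Transfer each piece to the vertical centroidal axis using Ī + A·d² with d = x − 150:
  plate: d = 0 mm → contributes +101 250 000 mm⁴
  hole 1: d = -50 mm → contributes −961 831 mm⁴
  hole 2: d = 50 mm → contributes −961 831 mm⁴
Total I = 99 326 338 mm⁴.

I_yy ≈ 9.933 × 10⁷ mm⁴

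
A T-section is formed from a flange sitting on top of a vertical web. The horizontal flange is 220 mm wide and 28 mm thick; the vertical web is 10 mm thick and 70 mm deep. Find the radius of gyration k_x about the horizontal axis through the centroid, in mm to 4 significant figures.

Treat the section as a set of non-overlapping primitives; coordinates are from the bounding-box lower-left.
Flange: 220 × 28, A = 6 160 mm², y = 84 mm, Ī = 402 453 mm⁴.
Web: 10 × 70, A = 700 mm², y = 35 mm, Ī = 285 833 mm⁴.
Centroid: ȳ = ΣA·y / ΣA = 79 mm.
Transfer each piece to the horizontal axis through the centroid using Ī + A·d² with d = y − 79:
  flange: d = 5 mm → contributes +556 453 mm⁴
  web: d = -44 mm → contributes +1 641 033 mm⁴
Total I = 2 197 487 mm⁴.
Radius of gyration: k = √(I/A) = √(2 197 487 / 6 860) = 17.8979 mm.

k_x ≈ 17.90 mm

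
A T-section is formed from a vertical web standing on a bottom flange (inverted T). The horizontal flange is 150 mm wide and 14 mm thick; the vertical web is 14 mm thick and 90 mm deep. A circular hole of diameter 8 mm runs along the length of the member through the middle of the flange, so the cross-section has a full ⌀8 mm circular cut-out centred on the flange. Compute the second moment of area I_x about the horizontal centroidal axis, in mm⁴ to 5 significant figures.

Decompose the section into non-overlapping parts with the origin at the bottom-left of its bounding rectangle.
Flange: 150 × 14, A = 2 100 mm², y = 7 mm, Ī = 34 300 mm⁴.
Web: 14 × 90, A = 1 260 mm², y = 59 mm, Ī = 850 500 mm⁴.
Hole (subtracted): ⌀8, A = 50.26548 mm², y = 7 mm, Ī = 201.0619 mm⁴.
Centroid: ȳ = ΣA·y / ΣA = 26.79615 mm.
Transfer each piece to the horizontal centroidal axis using Ī + A·d² with d = y − 26.79615:
  flange: d = -19.79615 mm → contributes +857263.8 mm⁴
  web: d = 32.20385 mm → contributes +2 157 231 mm⁴
  hole: d = -19.79615 mm → contributes −19899.48 mm⁴
Total I = 2 994 595 mm⁴.

I_x ≈ 2.9946 × 10⁶ mm⁴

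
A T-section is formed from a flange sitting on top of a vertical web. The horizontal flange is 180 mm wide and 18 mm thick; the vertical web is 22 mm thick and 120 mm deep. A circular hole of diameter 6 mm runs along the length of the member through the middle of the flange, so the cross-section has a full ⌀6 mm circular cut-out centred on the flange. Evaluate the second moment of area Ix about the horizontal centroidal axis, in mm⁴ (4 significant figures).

Decompose the section into non-overlapping parts with the origin at the bottom-left of its bounding rectangle.
Flange: 180 × 18, A = 3 240 mm², y = 129 mm, Ī = 87 480 mm⁴.
Web: 22 × 120, A = 2 640 mm², y = 60 mm, Ī = 3 168 000 mm⁴.
Hole (subtracted): ⌀6, A = 28.2743 mm², y = 129 mm, Ī = 63.6173 mm⁴.
Centroid: ȳ = ΣA·y / ΣA = 97.8707 mm.
Transfer each piece to the horizontal centroidal axis using Ī + A·d² with d = y − 97.8707:
  flange: d = 31.1293 mm → contributes +3 227 144 mm⁴
  web: d = -37.8707 mm → contributes +6 954 266 mm⁴
  hole: d = 31.1293 mm → contributes −27462.4 mm⁴
Total I = 10 153 947 mm⁴.

Ix ≈ 1.015 × 10⁷ mm⁴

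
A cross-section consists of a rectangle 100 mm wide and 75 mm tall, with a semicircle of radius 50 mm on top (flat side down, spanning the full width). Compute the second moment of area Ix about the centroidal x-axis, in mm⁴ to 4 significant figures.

Ix ≈ 1.309 × 10⁷ mm⁴

Break the section into simple shapes (no overlaps), measuring from the bottom-left corner of the bounding box.
Rectangular body: 100 × 75, A = 7 500 mm², y = 37.5 mm, Ī = 3 515 625 mm⁴.
Semicircular cap: semicircle r = 50, A = 3926.99 mm², y = 96.2207 mm, Ī = 685 981 mm⁴.
Centroid: ȳ = ΣA·y / ΣA = 57.6799 mm.
Transfer each piece to the centroidal x-axis using Ī + A·d² with d = y − 57.6799:
  rectangular body: d = -20.1799 mm → contributes +6 569 837 mm⁴
  semicircular cap: d = 38.5408 mm → contributes +6 519 095 mm⁴
Total I = 13 088 932 mm⁴.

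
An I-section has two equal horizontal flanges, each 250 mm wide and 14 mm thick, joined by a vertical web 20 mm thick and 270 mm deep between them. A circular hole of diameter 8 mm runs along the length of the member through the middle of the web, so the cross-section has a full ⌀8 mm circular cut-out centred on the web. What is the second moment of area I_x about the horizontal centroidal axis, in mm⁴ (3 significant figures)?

Split into non-overlapping primitives; take the origin at the lower-left of the bounding box.
Bottom flange: 250 × 14, A = 3 500 mm², y = 7 mm, Ī = 57 167 mm⁴.
Web: 20 × 270, A = 5 400 mm², y = 149 mm, Ī = 32 805 000 mm⁴.
Top flange: 250 × 14, A = 3 500 mm², y = 291 mm, Ī = 57 167 mm⁴.
Hole (subtracted): ⌀8, A = 50.265 mm², y = 149 mm, Ī = 201.06 mm⁴.
By symmetry the centroid is at mid-height, ȳ = 149 mm.
Transfer each piece to the horizontal centroidal axis using Ī + A·d² with d = y − 149:
  bottom flange: d = -142 mm → contributes +70 631 167 mm⁴
  web: d = 0 mm → contributes +32 805 000 mm⁴
  top flange: d = 142 mm → contributes +70 631 167 mm⁴
  hole: d = 0 mm → contributes −201.06 mm⁴
Total I = 174 067 132 mm⁴.

I_x ≈ 1.74 × 10⁸ mm⁴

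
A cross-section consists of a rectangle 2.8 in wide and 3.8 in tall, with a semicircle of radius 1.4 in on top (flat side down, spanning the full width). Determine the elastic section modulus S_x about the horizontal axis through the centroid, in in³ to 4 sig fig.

S_x ≈ 10.25 in³

Split into non-overlapping primitives; take the origin at the lower-left of the bounding box.
Rectangular body: 2.8 × 3.8, A = 10.64 in², y = 1.9 in, Ī = 12.8035 in⁴.
Semicircular cap: semicircle r = 1.4, A = 3.07876 in², y = 4.39418 in, Ī = 0.421642 in⁴.
Centroid: ȳ = ΣA·y / ΣA = 2.45974 in.
Transfer each piece to the horizontal axis through the centroid using Ī + A·d² with d = y − 2.45974:
  rectangular body: d = -0.559743 in → contributes +16.1371 in⁴
  semicircular cap: d = 1.93444 in → contributes +11.9425 in⁴
Total I = 28.0796 in⁴.
Extreme fibre distance c = 2.74026 in; S = I/c = 10.2471 in³.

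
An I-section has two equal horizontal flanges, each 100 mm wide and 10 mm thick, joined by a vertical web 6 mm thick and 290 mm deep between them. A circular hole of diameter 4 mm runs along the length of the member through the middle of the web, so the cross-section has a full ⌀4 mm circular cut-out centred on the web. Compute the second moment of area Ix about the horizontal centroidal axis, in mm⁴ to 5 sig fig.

Ix ≈ 5.7211 × 10⁷ mm⁴

Decompose the section into non-overlapping parts with the origin at the bottom-left of its bounding rectangle.
Bottom flange: 100 × 10, A = 1 000 mm², y = 5 mm, Ī = 8333.333 mm⁴.
Web: 6 × 290, A = 1 740 mm², y = 155 mm, Ī = 12 194 500 mm⁴.
Top flange: 100 × 10, A = 1 000 mm², y = 305 mm, Ī = 8333.333 mm⁴.
Hole (subtracted): ⌀4, A = 12.56637 mm², y = 155 mm, Ī = 12.56637 mm⁴.
By symmetry the centroid is at mid-height, ȳ = 155 mm.
Transfer each piece to the horizontal centroidal axis using Ī + A·d² with d = y − 155:
  bottom flange: d = -150 mm → contributes +22 508 333 mm⁴
  web: d = 0 mm → contributes +12 194 500 mm⁴
  top flange: d = 150 mm → contributes +22 508 333 mm⁴
  hole: d = 0 mm → contributes −12.56637 mm⁴
Total I = 57 211 154 mm⁴.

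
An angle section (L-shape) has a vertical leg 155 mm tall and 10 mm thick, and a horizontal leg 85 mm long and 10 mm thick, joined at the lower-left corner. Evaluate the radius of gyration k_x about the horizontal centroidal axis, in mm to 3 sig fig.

k_x ≈ 50.1 mm

Break the section into simple shapes (no overlaps), measuring from the bottom-left corner of the bounding box.
Vertical leg: 10 × 155, A = 1 550 mm², y = 77.5 mm, Ī = 3 103 229 mm⁴.
Horizontal leg (remainder): 75 × 10, A = 750 mm², y = 5 mm, Ī = 6 250 mm⁴.
Centroid: ȳ = ΣA·y / ΣA = 53.859 mm.
Transfer each piece to the horizontal centroidal axis using Ī + A·d² with d = y − 53.859:
  vertical leg: d = 23.641 mm → contributes +3 969 542 mm⁴
  horizontal leg (remainder): d = -48.859 mm → contributes +1 796 629 mm⁴
Total I = 5 766 171 mm⁴.
Radius of gyration: k = √(I/A) = √(5 766 171 / 2 300) = 50.07 mm.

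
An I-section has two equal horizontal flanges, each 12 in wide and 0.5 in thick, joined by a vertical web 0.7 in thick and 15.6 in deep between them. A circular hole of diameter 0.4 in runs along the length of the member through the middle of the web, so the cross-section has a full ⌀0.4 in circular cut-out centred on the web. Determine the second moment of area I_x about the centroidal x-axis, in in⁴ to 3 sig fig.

Break the section into simple shapes (no overlaps), measuring from the bottom-left corner of the bounding box.
Bottom flange: 12 × 0.5, A = 6 in², y = 0.25 in, Ī = 0.125 in⁴.
Web: 0.7 × 15.6, A = 10.92 in², y = 8.3 in, Ī = 221.46 in⁴.
Top flange: 12 × 0.5, A = 6 in², y = 16.35 in, Ī = 0.125 in⁴.
Hole (subtracted): ⌀0.4, A = 0.12566 in², y = 8.3 in, Ī = 0.0012566 in⁴.
By symmetry the centroid is at mid-height, ȳ = 8.3 in.
Transfer each piece to the centroidal x-axis using Ī + A·d² with d = y − 8.3:
  bottom flange: d = -8.05 in → contributes +388.94 in⁴
  web: d = 0 in → contributes +221.46 in⁴
  top flange: d = 8.05 in → contributes +388.94 in⁴
  hole: d = 0 in → contributes −0.0012566 in⁴
Total I = 999.34 in⁴.

I_x ≈ 999 in⁴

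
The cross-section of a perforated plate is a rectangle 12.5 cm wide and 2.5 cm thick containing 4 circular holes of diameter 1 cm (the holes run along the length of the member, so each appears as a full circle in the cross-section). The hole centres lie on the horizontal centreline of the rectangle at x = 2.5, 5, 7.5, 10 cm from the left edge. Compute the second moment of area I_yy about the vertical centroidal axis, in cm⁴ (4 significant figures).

Decompose the section into non-overlapping parts with the origin at the bottom-left of its bounding rectangle.
Plate: 12.5 × 2.5, A = 31.25 cm², x = 6.25 cm, Ī = 406.901 cm⁴.
Hole 1 (subtracted): ⌀1, A = 0.785398 cm², x = 2.5 cm, Ī = 0.0490874 cm⁴.
Hole 2 (subtracted): ⌀1, A = 0.785398 cm², x = 5 cm, Ī = 0.0490874 cm⁴.
Hole 3 (subtracted): ⌀1, A = 0.785398 cm², x = 7.5 cm, Ī = 0.0490874 cm⁴.
Hole 4 (subtracted): ⌀1, A = 0.785398 cm², x = 10 cm, Ī = 0.0490874 cm⁴.
By symmetry the centroid is at mid-width, x̄ = 6.25 cm.
Transfer each piece to the vertical centroidal axis using Ī + A·d² with d = x − 6.25:
  plate: d = 0 cm → contributes +406.901 cm⁴
  hole 1: d = -3.75 cm → contributes −11.0937 cm⁴
  hole 2: d = -1.25 cm → contributes −1.27627 cm⁴
  hole 3: d = 1.25 cm → contributes −1.27627 cm⁴
  hole 4: d = 3.75 cm → contributes −11.0937 cm⁴
Total I = 382.161 cm⁴.

I_yy ≈ 382.2 cm⁴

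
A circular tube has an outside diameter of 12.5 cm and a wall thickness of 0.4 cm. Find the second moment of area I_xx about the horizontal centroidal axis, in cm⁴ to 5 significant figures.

I_xx ≈ 278.58 cm⁴

Treat the section as a set of non-overlapping primitives; coordinates are from the bounding-box lower-left.
Outer circle: ⌀12.5, A = 122.7185 cm², y = 6.25 cm, Ī = 1198.422 cm⁴.
Bore (subtracted): ⌀11.7, A = 107.5132 cm², y = 6.25 cm, Ī = 919.8422 cm⁴.
By symmetry the centroid is at mid-height, ȳ = 6.25 cm.
All pieces are centred on the horizontal centroidal axis, so I = ΣĪ (holes subtracted) = 278.5803 cm⁴.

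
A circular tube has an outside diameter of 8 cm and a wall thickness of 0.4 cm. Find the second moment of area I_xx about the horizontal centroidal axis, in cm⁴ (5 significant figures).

I_xx ≈ 69.145 cm⁴

Treat the section as a set of non-overlapping primitives; coordinates are from the bounding-box lower-left.
Outer circle: ⌀8, A = 50.26548 cm², y = 4 cm, Ī = 201.0619 cm⁴.
Bore (subtracted): ⌀7.2, A = 40.71504 cm², y = 4 cm, Ī = 131.9167 cm⁴.
By symmetry the centroid is at mid-height, ȳ = 4 cm.
All pieces are centred on the horizontal centroidal axis, so I = ΣĪ (holes subtracted) = 69.1452 cm⁴.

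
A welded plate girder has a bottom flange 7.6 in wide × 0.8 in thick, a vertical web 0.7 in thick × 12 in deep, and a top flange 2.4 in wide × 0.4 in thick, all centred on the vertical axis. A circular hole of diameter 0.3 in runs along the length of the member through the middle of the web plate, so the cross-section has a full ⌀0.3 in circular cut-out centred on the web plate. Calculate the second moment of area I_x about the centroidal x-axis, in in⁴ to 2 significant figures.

I_x ≈ 320 in⁴

Break the section into simple shapes (no overlaps), measuring from the bottom-left corner of the bounding box.
Bottom plate: 7.6 × 0.8, A = 6.08 in², y = 0.4 in, Ī = 0.3243 in⁴.
Web plate: 0.7 × 12, A = 8.4 in², y = 6.8 in, Ī = 100.8 in⁴.
Top plate: 2.4 × 0.4, A = 0.96 in², y = 13 in, Ī = 0.0128 in⁴.
Hole (subtracted): ⌀0.3, A = 0.07069 in², y = 6.8 in, Ī = 0.0003976 in⁴.
Centroid: ȳ = ΣA·y / ΣA = 4.655 in.
Transfer each piece to the centroidal x-axis using Ī + A·d² with d = y − 4.655:
  bottom plate: d = -4.255 in → contributes +110.4 in⁴
  web plate: d = 2.145 in → contributes +139.4 in⁴
  top plate: d = 8.345 in → contributes +66.86 in⁴
  hole: d = 2.145 in → contributes −0.3255 in⁴
Total I = 316.4 in⁴.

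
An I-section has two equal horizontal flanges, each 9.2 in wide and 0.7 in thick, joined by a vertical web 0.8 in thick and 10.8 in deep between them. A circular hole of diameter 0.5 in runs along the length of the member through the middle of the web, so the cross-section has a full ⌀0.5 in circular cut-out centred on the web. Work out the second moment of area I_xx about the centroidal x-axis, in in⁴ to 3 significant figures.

Break the section into simple shapes (no overlaps), measuring from the bottom-left corner of the bounding box.
Bottom flange: 9.2 × 0.7, A = 6.44 in², y = 0.35 in, Ī = 0.26297 in⁴.
Web: 0.8 × 10.8, A = 8.64 in², y = 6.1 in, Ī = 83.981 in⁴.
Top flange: 9.2 × 0.7, A = 6.44 in², y = 11.85 in, Ī = 0.26297 in⁴.
Hole (subtracted): ⌀0.5, A = 0.19635 in², y = 6.1 in, Ī = 0.003068 in⁴.
By symmetry the centroid is at mid-height, ȳ = 6.1 in.
Transfer each piece to the centroidal x-axis using Ī + A·d² with d = y − 6.1:
  bottom flange: d = -5.75 in → contributes +213.19 in⁴
  web: d = 0 in → contributes +83.981 in⁴
  top flange: d = 5.75 in → contributes +213.19 in⁴
  hole: d = 0 in → contributes −0.003068 in⁴
Total I = 510.35 in⁴.

I_xx ≈ 510 in⁴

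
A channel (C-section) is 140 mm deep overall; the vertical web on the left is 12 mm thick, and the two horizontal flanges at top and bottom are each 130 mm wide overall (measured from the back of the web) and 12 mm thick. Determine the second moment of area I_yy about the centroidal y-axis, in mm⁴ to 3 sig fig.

Decompose the section into non-overlapping parts with the origin at the bottom-left of its bounding rectangle.
Web: 12 × 140, A = 1 680 mm², x = 6 mm, Ī = 20 160 mm⁴.
Top flange (beyond web): 118 × 12, A = 1 416 mm², x = 71 mm, Ī = 1 643 032 mm⁴.
Bottom flange (beyond web): 118 × 12, A = 1 416 mm², x = 71 mm, Ī = 1 643 032 mm⁴.
Centroid: x̄ = ΣA·x / ΣA = 46.798 mm.
Transfer each piece to the centroidal y-axis using Ī + A·d² with d = x − 46.798:
  web: d = -40.798 mm → contributes +2 816 464 mm⁴
  top flange (beyond web): d = 24.202 mm → contributes +2 472 444 mm⁴
  bottom flange (beyond web): d = 24.202 mm → contributes +2 472 444 mm⁴
Total I = 7 761 352 mm⁴.

I_yy ≈ 7.76 × 10⁶ mm⁴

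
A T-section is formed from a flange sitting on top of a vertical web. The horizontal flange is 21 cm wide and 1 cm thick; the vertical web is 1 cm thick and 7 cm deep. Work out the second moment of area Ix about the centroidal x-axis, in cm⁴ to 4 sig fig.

Decompose the section into non-overlapping parts with the origin at the bottom-left of its bounding rectangle.
Flange: 21 × 1, A = 21 cm², y = 7.5 cm, Ī = 1.75 cm⁴.
Web: 1 × 7, A = 7 cm², y = 3.5 cm, Ī = 28.5833 cm⁴.
Centroid: ȳ = ΣA·y / ΣA = 6.5 cm.
Transfer each piece to the centroidal x-axis using Ī + A·d² with d = y − 6.5:
  flange: d = 1 cm → contributes +22.75 cm⁴
  web: d = -3 cm → contributes +91.5833 cm⁴
Total I = 114.333 cm⁴.

Ix ≈ 114.3 cm⁴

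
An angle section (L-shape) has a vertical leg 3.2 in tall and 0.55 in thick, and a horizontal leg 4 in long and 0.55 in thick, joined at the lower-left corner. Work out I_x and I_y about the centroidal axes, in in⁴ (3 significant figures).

Decompose the section into non-overlapping parts with the origin at the bottom-left of its bounding rectangle.
Vertical leg: 0.55 × 3.2, A = 1.76 in², y = 1.6 in, Ī = 1.5019 in⁴.
Horizontal leg (remainder): 3.45 × 0.55, A = 1.8975 in², y = 0.275 in, Ī = 0.047833 in⁴.
Centroid: ȳ = ΣA·y / ΣA = 0.91259 in.
Transfer each piece to the centroidal x-axis using Ī + A·d² with d = y − 0.91259:
  vertical leg: d = 0.68741 in → contributes +2.3335 in⁴
  horizontal leg (remainder): d = -0.63759 in → contributes +0.81922 in⁴
Total I = 3.1527 in⁴.
For the y-axis: x̄ = 1.3126 in.
Repeating about the centroidal y-axis gives I_y = 5.5788 in⁴.

I_x ≈ 3.15 in⁴, I_y ≈ 5.58 in⁴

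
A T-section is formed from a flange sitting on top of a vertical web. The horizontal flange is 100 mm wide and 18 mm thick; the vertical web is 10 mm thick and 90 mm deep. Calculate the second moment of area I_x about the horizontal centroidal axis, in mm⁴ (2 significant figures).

Split into non-overlapping primitives; take the origin at the lower-left of the bounding box.
Flange: 100 × 18, A = 1 800 mm², y = 99 mm, Ī = 48 600 mm⁴.
Web: 10 × 90, A = 900 mm², y = 45 mm, Ī = 607 500 mm⁴.
Centroid: ȳ = ΣA·y / ΣA = 81 mm.
Transfer each piece to the horizontal centroidal axis using Ī + A·d² with d = y − 81:
  flange: d = 18 mm → contributes +631 800 mm⁴
  web: d = -36 mm → contributes +1 773 900 mm⁴
Total I = 2 405 700 mm⁴.

I_x ≈ 2.4 × 10⁶ mm⁴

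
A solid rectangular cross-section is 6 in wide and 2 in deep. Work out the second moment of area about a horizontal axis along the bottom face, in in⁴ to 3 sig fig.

The section: 6 × 2, A = 12 in², y = 1 in, Ī = 4 in⁴.
Transfer it to the base of the section using Ī + A·d² with d = y − 0:
  the section: d = 1 in → contributes +16 in⁴
Total I = 16 in⁴.

I_base ≈ 16.0 in⁴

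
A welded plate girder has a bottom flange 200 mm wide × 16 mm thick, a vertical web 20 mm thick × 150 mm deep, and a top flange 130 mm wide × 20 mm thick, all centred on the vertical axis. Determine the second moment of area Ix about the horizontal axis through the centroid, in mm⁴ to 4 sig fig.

Ix ≈ 4.638 × 10⁷ mm⁴

Break the section into simple shapes (no overlaps), measuring from the bottom-left corner of the bounding box.
Bottom plate: 200 × 16, A = 3 200 mm², y = 8 mm, Ī = 68266.7 mm⁴.
Web plate: 20 × 150, A = 3 000 mm², y = 91 mm, Ī = 5 625 000 mm⁴.
Top plate: 130 × 20, A = 2 600 mm², y = 176 mm, Ī = 86666.7 mm⁴.
Centroid: ȳ = ΣA·y / ΣA = 85.9318 mm.
Transfer each piece to the horizontal axis through the centroid using Ī + A·d² with d = y − 85.9318:
  bottom plate: d = -77.9318 mm → contributes +19 503 045 mm⁴
  web plate: d = 5.06818 mm → contributes +5 702 059 mm⁴
  top plate: d = 90.0682 mm → contributes +21 178 588 mm⁴
Total I = 46 383 692 mm⁴.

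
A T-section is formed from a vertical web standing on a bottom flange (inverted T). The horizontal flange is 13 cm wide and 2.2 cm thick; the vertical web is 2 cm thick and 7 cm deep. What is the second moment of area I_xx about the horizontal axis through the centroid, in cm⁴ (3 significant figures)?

I_xx ≈ 268 cm⁴

Treat the section as a set of non-overlapping primitives; coordinates are from the bounding-box lower-left.
Flange: 13 × 2.2, A = 28.6 cm², y = 1.1 cm, Ī = 11.535 cm⁴.
Web: 2 × 7, A = 14 cm², y = 5.7 cm, Ī = 57.167 cm⁴.
Centroid: ȳ = ΣA·y / ΣA = 2.6117 cm.
Transfer each piece to the horizontal axis through the centroid using Ī + A·d² with d = y − 2.6117:
  flange: d = -1.5117 cm → contributes +76.896 cm⁴
  web: d = 3.0883 cm → contributes +190.69 cm⁴
Total I = 267.59 cm⁴.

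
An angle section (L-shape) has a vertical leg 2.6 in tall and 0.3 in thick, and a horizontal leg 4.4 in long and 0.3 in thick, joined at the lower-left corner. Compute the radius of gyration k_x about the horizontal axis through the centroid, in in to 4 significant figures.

k_x ≈ 0.7330 in

Break the section into simple shapes (no overlaps), measuring from the bottom-left corner of the bounding box.
Vertical leg: 0.3 × 2.6, A = 0.78 in², y = 1.3 in, Ī = 0.4394 in⁴.
Horizontal leg (remainder): 4.1 × 0.3, A = 1.23 in², y = 0.15 in, Ī = 0.009225 in⁴.
Centroid: ȳ = ΣA·y / ΣA = 0.596269 in.
Transfer each piece to the horizontal axis through the centroid using Ī + A·d² with d = y − 0.596269:
  vertical leg: d = 0.703731 in → contributes +0.825685 in⁴
  horizontal leg (remainder): d = -0.446269 in → contributes +0.254187 in⁴
Total I = 1.07987 in⁴.
Radius of gyration: k = √(I/A) = √(1.07987 / 2.01) = 0.732973 in.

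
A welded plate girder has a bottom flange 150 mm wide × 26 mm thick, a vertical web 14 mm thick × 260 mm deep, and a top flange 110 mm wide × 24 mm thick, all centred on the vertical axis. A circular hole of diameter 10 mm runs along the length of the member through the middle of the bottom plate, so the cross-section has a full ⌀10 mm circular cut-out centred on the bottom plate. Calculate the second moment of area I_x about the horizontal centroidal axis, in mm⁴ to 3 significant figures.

I_x ≈ 1.49 × 10⁸ mm⁴

Split into non-overlapping primitives; take the origin at the lower-left of the bounding box.
Bottom plate: 150 × 26, A = 3 900 mm², y = 13 mm, Ī = 219 700 mm⁴.
Web plate: 14 × 260, A = 3 640 mm², y = 156 mm, Ī = 20 505 333 mm⁴.
Top plate: 110 × 24, A = 2 640 mm², y = 298 mm, Ī = 126 720 mm⁴.
Hole (subtracted): ⌀10, A = 78.54 mm², y = 13 mm, Ī = 490.87 mm⁴.
Centroid: ȳ = ΣA·y / ΣA = 139.01 mm.
Transfer each piece to the horizontal centroidal axis using Ī + A·d² with d = y − 139.01:
  bottom plate: d = -126.01 mm → contributes +62 149 334 mm⁴
  web plate: d = 16.987 mm → contributes +21 555 628 mm⁴
  top plate: d = 158.99 mm → contributes +66 857 256 mm⁴
  hole: d = -126.01 mm → contributes −1 247 656 mm⁴
Total I = 149 314 563 mm⁴.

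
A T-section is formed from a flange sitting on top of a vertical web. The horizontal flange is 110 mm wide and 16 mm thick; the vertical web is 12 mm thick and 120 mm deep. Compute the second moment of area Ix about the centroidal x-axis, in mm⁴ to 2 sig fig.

Ix ≈ 5.4 × 10⁶ mm⁴

Treat the section as a set of non-overlapping primitives; coordinates are from the bounding-box lower-left.
Flange: 110 × 16, A = 1 760 mm², y = 128 mm, Ī = 37 547 mm⁴.
Web: 12 × 120, A = 1 440 mm², y = 60 mm, Ī = 1 728 000 mm⁴.
Centroid: ȳ = ΣA·y / ΣA = 97.4 mm.
Transfer each piece to the centroidal x-axis using Ī + A·d² with d = y − 97.4:
  flange: d = 30.6 mm → contributes +1 685 540 mm⁴
  web: d = -37.4 mm → contributes +3 742 214 mm⁴
Total I = 5 427 755 mm⁴.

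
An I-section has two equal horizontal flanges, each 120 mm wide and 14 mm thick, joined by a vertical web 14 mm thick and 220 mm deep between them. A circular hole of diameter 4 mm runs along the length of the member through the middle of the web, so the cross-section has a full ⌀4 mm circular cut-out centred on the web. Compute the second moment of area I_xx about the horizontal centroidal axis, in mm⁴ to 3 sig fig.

Treat the section as a set of non-overlapping primitives; coordinates are from the bounding-box lower-left.
Bottom flange: 120 × 14, A = 1 680 mm², y = 7 mm, Ī = 27 440 mm⁴.
Web: 14 × 220, A = 3 080 mm², y = 124 mm, Ī = 12 422 667 mm⁴.
Top flange: 120 × 14, A = 1 680 mm², y = 241 mm, Ī = 27 440 mm⁴.
Hole (subtracted): ⌀4, A = 12.566 mm², y = 124 mm, Ī = 12.566 mm⁴.
By symmetry the centroid is at mid-height, ȳ = 124 mm.
Transfer each piece to the horizontal centroidal axis using Ī + A·d² with d = y − 124:
  bottom flange: d = -117 mm → contributes +23 024 960 mm⁴
  web: d = 0 mm → contributes +12 422 667 mm⁴
  top flange: d = 117 mm → contributes +23 024 960 mm⁴
  hole: d = 0 mm → contributes −12.566 mm⁴
Total I = 58 472 574 mm⁴.

I_xx ≈ 5.85 × 10⁷ mm⁴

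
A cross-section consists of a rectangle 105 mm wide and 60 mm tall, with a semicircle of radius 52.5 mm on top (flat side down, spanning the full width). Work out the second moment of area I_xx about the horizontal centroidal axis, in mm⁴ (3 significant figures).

I_xx ≈ 9.74 × 10⁶ mm⁴

Treat the section as a set of non-overlapping primitives; coordinates are from the bounding-box lower-left.
Rectangular body: 105 × 60, A = 6 300 mm², y = 30 mm, Ī = 1 890 000 mm⁴.
Semicircular cap: semicircle r = 52.5, A = 4329.5 mm², y = 82.282 mm, Ī = 833 814 mm⁴.
Centroid: ȳ = ΣA·y / ΣA = 51.295 mm.
Transfer each piece to the horizontal centroidal axis using Ī + A·d² with d = y − 51.295:
  rectangular body: d = -21.295 mm → contributes +4 746 870 mm⁴
  semicircular cap: d = 30.987 mm → contributes +4 990 934 mm⁴
Total I = 9 737 805 mm⁴.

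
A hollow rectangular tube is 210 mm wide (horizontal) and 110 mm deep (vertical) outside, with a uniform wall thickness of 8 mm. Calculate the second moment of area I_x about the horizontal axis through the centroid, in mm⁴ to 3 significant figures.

I_x ≈ 9.86 × 10⁶ mm⁴

Decompose the section into non-overlapping parts with the origin at the bottom-left of its bounding rectangle.
Outer rectangle: 210 × 110, A = 23 100 mm², y = 55 mm, Ī = 23 292 500 mm⁴.
Inner void (subtracted): 194 × 94, A = 18 236 mm², y = 55 mm, Ī = 13 427 775 mm⁴.
By symmetry the centroid is at mid-height, ȳ = 55 mm.
All pieces are centred on the horizontal axis through the centroid, so I = ΣĪ (holes subtracted) = 9 864 725 mm⁴.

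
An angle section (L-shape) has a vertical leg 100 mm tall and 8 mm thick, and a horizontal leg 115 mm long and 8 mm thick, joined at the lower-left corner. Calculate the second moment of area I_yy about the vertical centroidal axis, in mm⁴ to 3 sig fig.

Treat the section as a set of non-overlapping primitives; coordinates are from the bounding-box lower-left.
Vertical leg: 8 × 100, A = 800 mm², x = 4 mm, Ī = 4266.7 mm⁴.
Horizontal leg (remainder): 107 × 8, A = 856 mm², x = 61.5 mm, Ī = 816 695 mm⁴.
Centroid: x̄ = ΣA·x / ΣA = 33.722 mm.
Transfer each piece to the vertical centroidal axis using Ī + A·d² with d = x − 33.722:
  vertical leg: d = -29.722 mm → contributes +710 995 mm⁴
  horizontal leg (remainder): d = 27.778 mm → contributes +1 477 189 mm⁴
Total I = 2 188 184 mm⁴.

I_yy ≈ 2.19 × 10⁶ mm⁴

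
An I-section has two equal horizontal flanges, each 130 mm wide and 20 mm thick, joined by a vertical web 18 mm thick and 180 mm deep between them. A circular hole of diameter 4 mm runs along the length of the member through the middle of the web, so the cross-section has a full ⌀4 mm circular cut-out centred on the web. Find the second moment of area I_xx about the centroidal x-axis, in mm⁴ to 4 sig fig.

I_xx ≈ 6.092 × 10⁷ mm⁴

Split into non-overlapping primitives; take the origin at the lower-left of the bounding box.
Bottom flange: 130 × 20, A = 2 600 mm², y = 10 mm, Ī = 86666.7 mm⁴.
Web: 18 × 180, A = 3 240 mm², y = 110 mm, Ī = 8 748 000 mm⁴.
Top flange: 130 × 20, A = 2 600 mm², y = 210 mm, Ī = 86666.7 mm⁴.
Hole (subtracted): ⌀4, A = 12.5664 mm², y = 110 mm, Ī = 12.5664 mm⁴.
By symmetry the centroid is at mid-height, ȳ = 110 mm.
Transfer each piece to the centroidal x-axis using Ī + A·d² with d = y − 110:
  bottom flange: d = -100 mm → contributes +26 086 667 mm⁴
  web: d = 0 mm → contributes +8 748 000 mm⁴
  top flange: d = 100 mm → contributes +26 086 667 mm⁴
  hole: d = 0 mm → contributes −12.5664 mm⁴
Total I = 60 921 321 mm⁴.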